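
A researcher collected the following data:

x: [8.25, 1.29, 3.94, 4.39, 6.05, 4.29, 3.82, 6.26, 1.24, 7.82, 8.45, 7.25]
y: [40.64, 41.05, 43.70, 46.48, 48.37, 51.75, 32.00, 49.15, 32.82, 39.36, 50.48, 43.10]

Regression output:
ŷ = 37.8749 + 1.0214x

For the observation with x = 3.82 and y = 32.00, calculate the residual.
Residual = -9.7766

The residual is the difference between the actual value and the predicted value:

Residual = y - ŷ

Step 1: Calculate predicted value
ŷ = 37.8749 + 1.0214 × 3.82
ŷ = 41.7766

Step 2: Calculate residual
Residual = 32.00 - 41.7766
Residual = -9.7766

Interpretation: the model overestimates the actual value by 9.7766 at this point (negative residual → observation lies below the fitted line).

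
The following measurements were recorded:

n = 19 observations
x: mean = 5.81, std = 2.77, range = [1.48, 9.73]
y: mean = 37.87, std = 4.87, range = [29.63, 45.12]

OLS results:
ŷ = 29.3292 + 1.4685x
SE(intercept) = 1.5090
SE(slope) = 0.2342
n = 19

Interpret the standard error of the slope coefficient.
SE(β̂₁) = 0.2342 is the estimated standard deviation of the slope estimate across repeated samples; relative to β̂₁ = 1.4685 that is 15.9%, a precise estimate.

SE(β̂₁) = 0.2342 says: if we drew many samples of n = 19 from the same population and refit each time, the fitted slopes would scatter with a standard deviation of roughly 0.2342 around the true β₁.

Relative precision:
- SE / |β̂₁| = 0.2342 / 1.4685 = 15.9%
- Rule of thumb (under 20%: precise; 20% to under 50%: moderately precise; 50% or more: imprecise) → precise

Link to the t-test: t = β̂₁ / SE(β̂₁) = 1.4685 / 0.2342 = 6.2703, the statistic for H₀: β₁ = 0.

What drives SE(β̂₁): larger n (here n = 19) → smaller SE.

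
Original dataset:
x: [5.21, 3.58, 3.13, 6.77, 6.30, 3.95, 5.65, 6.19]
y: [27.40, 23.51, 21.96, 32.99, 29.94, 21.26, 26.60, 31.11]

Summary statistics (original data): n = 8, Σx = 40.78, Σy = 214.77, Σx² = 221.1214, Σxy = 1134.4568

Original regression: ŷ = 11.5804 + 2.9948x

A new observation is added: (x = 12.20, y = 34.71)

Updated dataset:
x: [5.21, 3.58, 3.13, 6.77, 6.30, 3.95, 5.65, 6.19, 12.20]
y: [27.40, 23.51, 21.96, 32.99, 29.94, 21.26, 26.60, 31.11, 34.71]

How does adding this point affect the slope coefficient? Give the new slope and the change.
The slope changes from 2.9948 to 1.5376 (change of -1.4572, or -48.7%).

The new point has HIGH LEVERAGE: x = 12.20 is far from the original mean x̄ = 40.78/8 ≈ 5.10 (original range [3.13, 6.77]).

Step 1: Update the sums with the new point (n goes from 8 to 9)
Σx  = 40.78 + 12.20 = 52.98
Σy  = 214.77 + 34.71 = 249.48
Σx² = 221.1214 + 12.20² = 221.1214 + 148.8400 = 369.9614
Σxy = 1134.4568 + 12.20×34.71 = 1134.4568 + 423.4620 = 1557.9188

Step 2: Recompute the slope with b₁ = (nΣxy − ΣxΣy) / (nΣx² − (Σx)²)
Numerator   = 9×1557.9188 − 52.98×249.48 = 14021.2692 − 13217.4504 = 803.8188
Denominator = 9×369.9614 − 52.98² = 3329.6526 − 2806.8804 = 522.7722
b₁(new) = 803.8188 / 522.7722 = 1.5376

(Same formula on the original sums: (8×1134.4568 − 40.78×214.77) / (8×221.1214 − 40.78²) = 317.3338 / 105.9628 = 2.9948, matching the given fit.)

Step 3: Change in slope
Δβ₁ = 1.5376 − 2.9948 = -1.4572
Relative change = -1.4572 / 2.9948 × 100% = -48.7%
→ the slope decreases when the point is added.

A high-leverage point only changes the slope if it is off the original line; here y = 34.71 is below the original trend, so the slope decreases.
In practice: refit with and without it and report both if conclusions differ; investigate whether it comes from the same population as the rest of the sample.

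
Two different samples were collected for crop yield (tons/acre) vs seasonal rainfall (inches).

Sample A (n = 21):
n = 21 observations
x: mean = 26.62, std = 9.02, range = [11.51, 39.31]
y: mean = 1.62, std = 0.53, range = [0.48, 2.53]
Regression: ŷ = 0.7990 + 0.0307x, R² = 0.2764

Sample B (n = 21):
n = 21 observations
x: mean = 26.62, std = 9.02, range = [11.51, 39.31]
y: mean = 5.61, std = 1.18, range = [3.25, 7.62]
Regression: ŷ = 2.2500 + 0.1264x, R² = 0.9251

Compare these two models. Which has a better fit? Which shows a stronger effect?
Model B has the better fit (R² = 0.9251 vs 0.2764). Model B shows the stronger effect (|β₁| = 0.1264 vs 0.0307).

Model Comparison:

Fit — compare R²:
- Model A: R² = 0.2764 → 27.64% of variance in crop yield explained
- Model B: R² = 0.9251 → 92.51% of variance in crop yield explained
- 0.9251 > 0.2764 → Model B has the better fit

Strength of effect — compare |β₁|:
- Model A: β₁ = 0.0307 → predicted crop yield rises 0.0307 tons/acre per additional inch of rainfall
- Model B: β₁ = 0.1264 → predicted crop yield rises 0.1264 tons/acre per additional inch of rainfall
- |0.0307| < |0.1264| → Model B shows the stronger marginal effect

Note: A steeper slope doesn't make a better model if the scatter around the line is large.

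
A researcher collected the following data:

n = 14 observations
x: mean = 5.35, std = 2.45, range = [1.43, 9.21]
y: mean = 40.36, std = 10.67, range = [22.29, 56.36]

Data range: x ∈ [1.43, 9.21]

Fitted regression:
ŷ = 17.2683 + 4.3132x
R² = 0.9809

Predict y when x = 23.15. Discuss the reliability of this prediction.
The equation gives ŷ = 117.1189; however x = 23.15 is 13.94 units above the observed range, so this extrapolated value should not be trusted.

Prediction calculation:
ŷ = 17.2683 + 4.3132 × 23.15
ŷ = 117.1189

Reliability:
- Data range: x ∈ [1.43, 9.21]
- Prediction point: x = 23.15 is 13.94 units above the observed range → this is EXTRAPOLATION, not interpolation

Why that matters here:
- There are no observations near this x to validate the fitted line there
- The linear relationship may not hold outside the observed range
- R² describes fit only over the sampled x values; it says nothing about behaviour beyond them

The R² = 0.9809 only validates the fit within [1.43, 9.21]; treat ŷ = 117.1189 with caution.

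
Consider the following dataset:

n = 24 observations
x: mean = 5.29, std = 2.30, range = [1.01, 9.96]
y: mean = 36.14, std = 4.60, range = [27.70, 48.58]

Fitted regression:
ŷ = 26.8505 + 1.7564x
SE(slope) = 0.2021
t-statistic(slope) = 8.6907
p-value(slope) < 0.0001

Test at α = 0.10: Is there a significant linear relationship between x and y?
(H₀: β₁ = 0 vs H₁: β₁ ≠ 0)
p-value < 0.0001 < α = 0.10, so we reject H₀. The relationship is significant.

Hypothesis test for the slope coefficient:

H₀: β₁ = 0 (no linear relationship)
H₁: β₁ ≠ 0 (linear relationship exists)

Test statistic: t = β̂₁ / SE(β̂₁) = 1.7564 / 0.2021 = 8.6907

The p-value (<0.0001) is the probability, under H₀, of a t-statistic at least as extreme as |t| = 8.6907 (two-sided, df = n − 2 = 22).

Decision rule: reject H₀ if p-value < α.
p-value < 0.0001 < α = 0.10 → reject H₀.

There is sufficient evidence at the 10% significance level to conclude that a linear relationship exists between x and y.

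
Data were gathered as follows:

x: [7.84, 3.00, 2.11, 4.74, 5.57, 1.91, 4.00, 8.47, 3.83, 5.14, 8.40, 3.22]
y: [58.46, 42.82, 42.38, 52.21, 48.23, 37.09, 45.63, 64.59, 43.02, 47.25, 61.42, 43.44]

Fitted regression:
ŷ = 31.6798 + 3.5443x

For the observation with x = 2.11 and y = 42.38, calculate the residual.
Residual = 3.2217

The residual is the difference between the actual value and the predicted value:

Residual = y - ŷ

Step 1: Calculate predicted value
ŷ = 31.6798 + 3.5443 × 2.11
ŷ = 39.1583

Step 2: Calculate residual
Residual = 42.38 - 39.1583
Residual = 3.2217

Sign check: y > ŷ, so the point is above the line and the fit underestimates here.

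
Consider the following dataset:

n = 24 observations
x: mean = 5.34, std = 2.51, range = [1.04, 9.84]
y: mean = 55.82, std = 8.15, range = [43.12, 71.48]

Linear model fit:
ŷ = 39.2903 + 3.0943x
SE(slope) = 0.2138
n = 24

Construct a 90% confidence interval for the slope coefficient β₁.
The 90% CI for β₁ is (2.7272, 3.4614)

Confidence interval for the slope:

The 90% CI for β₁ is: β̂₁ ± t*(α/2, n-2) × SE(β̂₁)

Step 1: Find critical t-value
- Confidence level = 0.9
- Degrees of freedom = n - 2 = 24 - 2 = 22
- t*(α/2, 22) = 1.7171

Step 2: Calculate margin of error
Margin = 1.7171 × 0.2138 = 0.3671

Step 3: Construct interval
CI = 3.0943 ± 0.3671
CI = (2.7272, 3.4614)

Interpretation: We are 90% confident that the true slope β₁ lies between 2.7272 and 3.4614.
The interval does not include 0, suggesting a significant linear relationship.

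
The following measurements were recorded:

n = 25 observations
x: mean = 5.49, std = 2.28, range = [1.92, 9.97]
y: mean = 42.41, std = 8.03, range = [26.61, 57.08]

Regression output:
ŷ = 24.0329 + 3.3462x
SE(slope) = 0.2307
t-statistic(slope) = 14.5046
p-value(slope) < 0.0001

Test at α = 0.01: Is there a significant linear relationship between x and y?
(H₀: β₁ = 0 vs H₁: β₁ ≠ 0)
p-value < 0.0001 < α = 0.01, so we reject H₀. The relationship is significant.

Hypothesis test for the slope coefficient:

H₀: β₁ = 0 (no linear relationship)
H₁: β₁ ≠ 0 (linear relationship exists)

Test statistic: t = β̂₁ / SE(β̂₁) = 3.3462 / 0.2307 = 14.5046

The p-value (<0.0001) is the probability, under H₀, of a t-statistic at least as extreme as |t| = 14.5046 (two-sided, df = n − 2 = 23).

Decision rule: reject H₀ if p-value < α.
p-value < 0.0001 < α = 0.01 → reject H₀.

Conclusion: the linear association between x and y is significant at the 1% level.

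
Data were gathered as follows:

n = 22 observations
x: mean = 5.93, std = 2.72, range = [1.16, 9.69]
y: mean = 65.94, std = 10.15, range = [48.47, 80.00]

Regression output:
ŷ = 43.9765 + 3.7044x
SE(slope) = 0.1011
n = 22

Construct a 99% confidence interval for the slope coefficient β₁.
The 99% CI for β₁ is (3.4167, 3.9921)

Confidence interval for the slope:

The 99% CI for β₁ is: β̂₁ ± t*(α/2, n-2) × SE(β̂₁)

Step 1: Find critical t-value
- Confidence level = 0.99
- Degrees of freedom = n - 2 = 22 - 2 = 20
- t*(α/2, 20) = 2.8453

Step 2: Calculate margin of error
Margin = 2.8453 × 0.1011 = 0.2877

Step 3: Construct interval
CI = 3.7044 ± 0.2877
CI = (3.4167, 3.9921)

Interpretation: each one-unit increase in x is associated with a change in mean y of between 3.4167 and 3.9921, with 99% confidence.
Since 0 is outside the interval, a two-sided test at α = 0.01 would reject H₀: β₁ = 0.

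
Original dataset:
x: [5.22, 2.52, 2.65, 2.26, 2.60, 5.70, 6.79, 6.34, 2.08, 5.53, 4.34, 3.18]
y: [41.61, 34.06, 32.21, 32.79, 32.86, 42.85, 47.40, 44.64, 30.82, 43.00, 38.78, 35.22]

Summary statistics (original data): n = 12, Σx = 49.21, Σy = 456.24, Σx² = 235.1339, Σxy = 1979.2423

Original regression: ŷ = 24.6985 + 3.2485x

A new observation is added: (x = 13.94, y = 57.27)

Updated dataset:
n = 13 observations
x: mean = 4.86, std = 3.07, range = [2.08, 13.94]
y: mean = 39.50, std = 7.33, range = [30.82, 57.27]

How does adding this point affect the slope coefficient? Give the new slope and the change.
New slope β₁ = 2.3075 versus 3.2485 before: a change of -0.9410 (-29.0%).

The new point has HIGH LEVERAGE: x = 13.94 is far from the original mean x̄ = 49.21/12 ≈ 4.10 (original range [2.08, 6.79]).

Step 1: Update the sums with the new point (n goes from 12 to 13)
Σx  = 49.21 + 13.94 = 63.15
Σy  = 456.24 + 57.27 = 513.51
Σx² = 235.1339 + 13.94² = 235.1339 + 194.3236 = 429.4575
Σxy = 1979.2423 + 13.94×57.27 = 1979.2423 + 798.3438 = 2777.5861

Step 2: Recompute the slope with b₁ = (nΣxy − ΣxΣy) / (nΣx² − (Σx)²)
Numerator   = 13×2777.5861 − 63.15×513.51 = 36108.6193 − 32428.1565 = 3680.4628
Denominator = 13×429.4575 − 63.15² = 5582.9475 − 3987.9225 = 1595.0250
b₁(new) = 3680.4628 / 1595.0250 = 2.3075

(Same formula on the original sums: (12×1979.2423 − 49.21×456.24) / (12×235.1339 − 49.21²) = 1299.3372 / 399.9827 = 3.2485, matching the given fit.)

Step 3: Change in slope
Δβ₁ = 2.3075 − 3.2485 = -0.9410
Relative change = -0.9410 / 3.2485 × 100% = -29.0%
→ the slope decreases when the point is added.

A high-leverage point only changes the slope if it is off the original line; here y = 57.27 is below the original trend, so the slope decreases.
In practice: examine leverage (hᵢ) and Cook's distance rather than deleting it automatically.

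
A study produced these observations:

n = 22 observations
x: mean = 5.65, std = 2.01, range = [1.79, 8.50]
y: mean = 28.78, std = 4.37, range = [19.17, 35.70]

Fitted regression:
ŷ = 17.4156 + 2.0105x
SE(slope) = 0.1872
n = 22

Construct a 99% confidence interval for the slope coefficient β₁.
The 99% CI for β₁ is (1.4779, 2.5431)

Confidence interval for the slope:

The 99% CI for β₁ is: β̂₁ ± t*(α/2, n-2) × SE(β̂₁)

Step 1: Find critical t-value
- Confidence level = 0.99
- Degrees of freedom = n - 2 = 22 - 2 = 20
- t*(α/2, 20) = 2.8453

Step 2: Calculate margin of error
Margin = 2.8453 × 0.1872 = 0.5326

Step 3: Construct interval
CI = 2.0105 ± 0.5326
CI = (1.4779, 2.5431)

Interpretation: intervals built this way capture the true β₁ in 99% of repeated samples; here the plausible range for the per-unit effect of x on y is 1.4779 to 2.5431.
The interval does not include 0, suggesting a significant linear relationship.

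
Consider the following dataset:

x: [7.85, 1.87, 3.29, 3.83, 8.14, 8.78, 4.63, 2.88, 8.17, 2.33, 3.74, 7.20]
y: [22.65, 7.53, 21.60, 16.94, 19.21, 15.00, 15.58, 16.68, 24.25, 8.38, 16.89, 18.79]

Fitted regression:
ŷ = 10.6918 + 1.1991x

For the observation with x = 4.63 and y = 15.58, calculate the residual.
Residual = -0.6636

The residual is the difference between the actual value and the predicted value:

Residual = y - ŷ

Step 1: Calculate predicted value
ŷ = 10.6918 + 1.1991 × 4.63
ŷ = 16.2436

Step 2: Calculate residual
Residual = 15.58 - 16.2436
Residual = -0.6636

The residual is negative, so the observed y = 15.58 sits below the regression line (the line overestimates it by 0.6636).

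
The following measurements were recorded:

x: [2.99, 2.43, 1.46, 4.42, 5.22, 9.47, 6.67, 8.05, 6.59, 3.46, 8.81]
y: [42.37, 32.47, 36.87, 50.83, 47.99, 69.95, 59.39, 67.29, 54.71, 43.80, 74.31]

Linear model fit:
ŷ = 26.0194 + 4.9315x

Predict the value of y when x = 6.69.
ŷ = 59.0111

Plug x = 6.69 into the fitted line:

ŷ = 26.0194 + 4.9315 × 6.69
ŷ = 26.0194 + 32.9917
ŷ = 59.0111

This is a point prediction; actual observations scatter around it by roughly the residual standard deviation.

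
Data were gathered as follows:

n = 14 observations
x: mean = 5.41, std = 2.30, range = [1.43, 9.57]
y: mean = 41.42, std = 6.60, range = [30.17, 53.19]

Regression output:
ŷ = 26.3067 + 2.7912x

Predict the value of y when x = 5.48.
ŷ = 41.6025

To predict y for x = 5.48, substitute into the regression equation:

ŷ = 26.3067 + 2.7912 × 5.48
ŷ = 26.3067 + 15.2958
ŷ = 41.6025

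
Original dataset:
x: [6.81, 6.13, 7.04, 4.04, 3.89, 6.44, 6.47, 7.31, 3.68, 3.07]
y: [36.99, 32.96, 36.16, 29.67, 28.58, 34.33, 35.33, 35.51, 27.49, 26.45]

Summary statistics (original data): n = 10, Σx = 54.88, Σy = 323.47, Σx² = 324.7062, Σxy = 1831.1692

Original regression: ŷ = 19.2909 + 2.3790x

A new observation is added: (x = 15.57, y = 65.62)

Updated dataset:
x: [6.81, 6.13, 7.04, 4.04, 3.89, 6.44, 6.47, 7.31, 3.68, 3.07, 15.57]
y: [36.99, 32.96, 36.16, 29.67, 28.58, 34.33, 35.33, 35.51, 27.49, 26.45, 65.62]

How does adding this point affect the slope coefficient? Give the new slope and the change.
New slope β₁ = 3.1133 versus 2.3790 before: a change of +0.7343 (+30.9%).

x = 15.57 lies well outside the original x-range [3.07, 7.31] (x̄ ≈ 5.49), so this observation has high leverage and can move the slope substantially.

Step 1: Update the sums with the new point (n goes from 10 to 11)
Σx  = 54.88 + 15.57 = 70.45
Σy  = 323.47 + 65.62 = 389.09
Σx² = 324.7062 + 15.57² = 324.7062 + 242.4249 = 567.1311
Σxy = 1831.1692 + 15.57×65.62 = 1831.1692 + 1021.7034 = 2852.8726

Step 2: Recompute the slope with b₁ = (nΣxy − ΣxΣy) / (nΣx² − (Σx)²)
Numerator   = 11×2852.8726 − 70.45×389.09 = 31381.5986 − 27411.3905 = 3970.2081
Denominator = 11×567.1311 − 70.45² = 6238.4421 − 4963.2025 = 1275.2396
b₁(new) = 3970.2081 / 1275.2396 = 3.1133

(Same formula on the original sums: (10×1831.1692 − 54.88×323.47) / (10×324.7062 − 54.88²) = 559.6584 / 235.2476 = 2.3790, matching the given fit.)

Step 3: Change in slope
Δβ₁ = 3.1133 − 2.3790 = +0.7343
Relative change = +0.7343 / 2.3790 × 100% = +30.9%
→ the slope increases when the point is added.

Because the point sits above the extension of the original line at a high-leverage x, it tilts the fit up.
In practice: refit with and without it and report both if conclusions differ; examine leverage (hᵢ) and Cook's distance rather than deleting it automatically.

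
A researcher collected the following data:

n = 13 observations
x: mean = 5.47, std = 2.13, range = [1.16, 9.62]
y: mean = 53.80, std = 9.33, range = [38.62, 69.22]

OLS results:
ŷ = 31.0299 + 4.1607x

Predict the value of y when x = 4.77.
ŷ = 50.8764

To predict y for x = 4.77, substitute into the regression equation:

ŷ = 31.0299 + 4.1607 × 4.77
ŷ = 31.0299 + 19.8465
ŷ = 50.8764

This is the fitted mean response at that x — an individual observation would come with a wider prediction interval.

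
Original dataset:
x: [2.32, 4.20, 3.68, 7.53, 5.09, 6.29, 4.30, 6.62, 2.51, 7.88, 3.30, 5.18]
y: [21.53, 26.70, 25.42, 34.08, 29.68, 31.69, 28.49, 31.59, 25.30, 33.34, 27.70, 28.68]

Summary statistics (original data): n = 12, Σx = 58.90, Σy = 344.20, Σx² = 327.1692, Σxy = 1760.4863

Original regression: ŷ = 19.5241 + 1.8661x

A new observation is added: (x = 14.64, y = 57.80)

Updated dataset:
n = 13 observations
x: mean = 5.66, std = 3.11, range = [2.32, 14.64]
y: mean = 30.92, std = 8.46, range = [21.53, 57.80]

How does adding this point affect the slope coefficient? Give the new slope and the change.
New slope β₁ = 2.6504 versus 1.8661 before: a change of +0.7843 (+42.0%).

The new point has HIGH LEVERAGE: x = 14.64 is far from the original mean x̄ = 58.90/12 ≈ 4.91 (original range [2.32, 7.88]).

Step 1: Update the sums with the new point (n goes from 12 to 13)
Σx  = 58.90 + 14.64 = 73.54
Σy  = 344.20 + 57.80 = 402.00
Σx² = 327.1692 + 14.64² = 327.1692 + 214.3296 = 541.4988
Σxy = 1760.4863 + 14.64×57.80 = 1760.4863 + 846.1920 = 2606.6783

Step 2: Recompute the slope with b₁ = (nΣxy − ΣxΣy) / (nΣx² − (Σx)²)
Numerator   = 13×2606.6783 − 73.54×402.00 = 33886.8179 − 29563.0800 = 4323.7379
Denominator = 13×541.4988 − 73.54² = 7039.4844 − 5408.1316 = 1631.3528
b₁(new) = 4323.7379 / 1631.3528 = 2.6504

(Same formula on the original sums: (12×1760.4863 − 58.90×344.20) / (12×327.1692 − 58.90²) = 852.4556 / 456.8204 = 1.8661, matching the given fit.)

Step 3: Change in slope
Δβ₁ = 2.6504 − 1.8661 = +0.7843
Relative change = +0.7843 / 1.8661 × 100% = +42.0%
→ the slope increases when the point is added.

Because the point sits above the extension of the original line at a high-leverage x, it tilts the fit up.
In practice: investigate whether it comes from the same population as the rest of the sample; refit with and without it and report both if conclusions differ.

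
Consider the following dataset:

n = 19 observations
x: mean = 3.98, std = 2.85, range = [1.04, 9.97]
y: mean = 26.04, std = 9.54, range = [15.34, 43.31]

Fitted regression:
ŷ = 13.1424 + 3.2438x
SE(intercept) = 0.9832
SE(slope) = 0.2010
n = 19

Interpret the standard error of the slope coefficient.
SE(slope) = 0.2010 measures the uncertainty in the estimated slope. The coefficient is estimated precisely (SE/|β̂₁| = 6.2%).

SE(β̂₁) = s / √Sxx, where s is the residual standard deviation and Sxx = Σ(x − x̄)². It is the yardstick for how far β̂₁ = 3.2438 could plausibly be from the true slope.

Relative precision:
- SE / |β̂₁| = 0.2010 / 3.2438 = 6.2%
- Rule of thumb (under 20%: precise; 20% to under 50%: moderately precise; 50% or more: imprecise) → precise

Link to interval estimation: a confidence interval for β₁ is β̂₁ ± t* × 0.2010, so SE sets the half-width per unit of t*.

What drives SE(β̂₁): more residual scatter → larger SE; wider spread of x values → smaller SE.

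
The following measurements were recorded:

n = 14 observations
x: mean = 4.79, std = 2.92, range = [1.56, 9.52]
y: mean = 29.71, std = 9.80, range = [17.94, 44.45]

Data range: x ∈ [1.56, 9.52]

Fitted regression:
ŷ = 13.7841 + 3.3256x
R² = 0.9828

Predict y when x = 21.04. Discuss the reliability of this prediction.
The equation gives ŷ = 83.7547; however x = 21.04 is 11.52 units above the observed range, so this extrapolated value should not be trusted.

Prediction calculation:
ŷ = 13.7841 + 3.3256 × 21.04
ŷ = 83.7547

Reliability:
- Data range: x ∈ [1.56, 9.52]
- Prediction point: x = 21.04 is 11.52 units above the observed range → this is EXTRAPOLATION, not interpolation

Why that matters here:
- There are no observations near this x to validate the fitted line there
- Real relationships often flatten, saturate, or turn nonlinear at extremes
- The linear relationship may not hold outside the observed range

The R² = 0.9828 only validates the fit within [1.56, 9.52]; treat ŷ = 83.7547 with caution.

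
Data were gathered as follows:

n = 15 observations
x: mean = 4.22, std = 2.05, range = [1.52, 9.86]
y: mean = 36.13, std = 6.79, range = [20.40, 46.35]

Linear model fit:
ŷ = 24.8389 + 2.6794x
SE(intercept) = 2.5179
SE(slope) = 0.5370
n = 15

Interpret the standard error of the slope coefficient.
SE(β̂₁) = 0.5370 is the estimated standard deviation of the slope estimate across repeated samples; relative to β̂₁ = 2.6794 that is 20.0%, a moderately precise estimate.

What SE measures:
- The standard error quantifies the sampling variability of the coefficient estimate
- It is the estimated standard deviation of β̂₁ across hypothetical repeated samples of the same size
- Smaller SE → more precise estimate

Relative precision:
- SE / |β̂₁| = 0.5370 / 2.6794 = 20.0%
- Rule of thumb (under 20%: precise; 20% to under 50%: moderately precise; 50% or more: imprecise) → moderately precise

Link to the t-test: t = β̂₁ / SE(β̂₁) = 2.6794 / 0.5370 = 4.9896, the statistic for H₀: β₁ = 0.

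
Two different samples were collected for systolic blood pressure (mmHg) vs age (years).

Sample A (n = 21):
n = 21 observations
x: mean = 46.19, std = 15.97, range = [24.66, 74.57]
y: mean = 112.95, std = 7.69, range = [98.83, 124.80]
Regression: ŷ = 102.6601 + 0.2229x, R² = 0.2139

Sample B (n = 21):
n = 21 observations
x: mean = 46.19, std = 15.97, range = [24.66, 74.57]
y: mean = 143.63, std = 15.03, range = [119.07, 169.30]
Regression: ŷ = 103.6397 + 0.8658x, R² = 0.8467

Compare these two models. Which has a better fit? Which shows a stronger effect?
Model B has the better fit (R² = 0.8467 vs 0.2139). Model B shows the stronger effect (|β₁| = 0.8658 vs 0.2229).

Model Comparison:

Which explains more variance? (R²)
- Model A: R² = 0.2139 → 21.39% of variance in blood pressure explained
- Model B: R² = 0.8467 → 84.67% of variance in blood pressure explained
- 0.8467 > 0.2139 → Model B has the better fit

Effect size (slope magnitude):
- Model A: β₁ = 0.2229 → predicted blood pressure rises 0.2229 mmHg per additional year of age
- Model B: β₁ = 0.8658 → predicted blood pressure rises 0.8658 mmHg per additional year of age
- |0.2229| < |0.8658| → Model B shows the stronger marginal effect

Notes:
- R² measures how tightly points cluster around the line; β₁ measures how steep the line is — they answer different questions.
- A better fit (higher R²) doesn't necessarily mean a more important relationship.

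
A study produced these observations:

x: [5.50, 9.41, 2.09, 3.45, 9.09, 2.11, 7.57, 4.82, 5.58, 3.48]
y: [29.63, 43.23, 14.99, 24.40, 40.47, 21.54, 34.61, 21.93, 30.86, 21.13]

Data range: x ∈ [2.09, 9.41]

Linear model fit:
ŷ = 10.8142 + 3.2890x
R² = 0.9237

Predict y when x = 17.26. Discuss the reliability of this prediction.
The equation gives ŷ = 67.5823; however x = 17.26 is 7.85 units above the observed range, so this extrapolated value should not be trusted.

Prediction calculation:
ŷ = 10.8142 + 3.2890 × 17.26
ŷ = 67.5823

Reliability:
- Data range: x ∈ [2.09, 9.41]
- Prediction point: x = 17.26 is 7.85 units above the observed range → this is EXTRAPOLATION, not interpolation

Why that matters here:
- There are no observations near this x to validate the fitted line there
- Real relationships often flatten, saturate, or turn nonlinear at extremes
- The linear relationship may not hold outside the observed range

A defensible statement: 'if the linear trend continued to x = 17.26, y would be about 67.5823' — the premise is untested.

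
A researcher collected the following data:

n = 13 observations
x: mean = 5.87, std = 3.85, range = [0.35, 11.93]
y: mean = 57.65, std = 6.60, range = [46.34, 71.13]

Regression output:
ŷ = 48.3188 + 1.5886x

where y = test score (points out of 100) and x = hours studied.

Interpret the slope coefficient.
For each additional hour of study time, predicted test score increases by approximately 1.5886 points.

β₁ = 1.5886 is the change in predicted test score (points) per additional hour of study time.

Interpretation:
- Study time up by 1 hour → predicted test score increases by 1.5886 points
- The effect is assumed constant over the observed range of x (linearity)
- The slope describes association in these data, not necessarily a causal effect

(β₀ = 48.3188 is the fitted value at x = 0 and is not part of the slope interpretation.)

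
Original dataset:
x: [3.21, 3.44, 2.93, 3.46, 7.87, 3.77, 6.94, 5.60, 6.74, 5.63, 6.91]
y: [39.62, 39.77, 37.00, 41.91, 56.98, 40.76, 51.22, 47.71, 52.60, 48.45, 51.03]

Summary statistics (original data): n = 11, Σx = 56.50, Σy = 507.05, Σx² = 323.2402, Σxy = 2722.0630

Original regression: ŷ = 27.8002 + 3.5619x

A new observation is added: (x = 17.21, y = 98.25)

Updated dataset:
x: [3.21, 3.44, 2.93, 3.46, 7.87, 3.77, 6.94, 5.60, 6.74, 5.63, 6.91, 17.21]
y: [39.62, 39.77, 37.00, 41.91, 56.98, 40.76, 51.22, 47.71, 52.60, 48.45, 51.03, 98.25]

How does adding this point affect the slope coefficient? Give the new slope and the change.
Adding the point moves β₁ from 3.5619 to 4.1695, i.e. it increases by 0.6076 (+17.1%).

The new point has HIGH LEVERAGE: x = 17.21 is far from the original mean x̄ = 56.50/11 ≈ 5.14 (original range [2.93, 7.87]).

Step 1: Update the sums with the new point (n goes from 11 to 12)
Σx  = 56.50 + 17.21 = 73.71
Σy  = 507.05 + 98.25 = 605.30
Σx² = 323.2402 + 17.21² = 323.2402 + 296.1841 = 619.4243
Σxy = 2722.0630 + 17.21×98.25 = 2722.0630 + 1690.8825 = 4412.9455

Step 2: Recompute the slope with b₁ = (nΣxy − ΣxΣy) / (nΣx² − (Σx)²)
Numerator   = 12×4412.9455 − 73.71×605.30 = 52955.3460 − 44616.6630 = 8338.6830
Denominator = 12×619.4243 − 73.71² = 7433.0916 − 5433.1641 = 1999.9275
b₁(new) = 8338.6830 / 1999.9275 = 4.1695

(Same formula on the original sums: (11×2722.0630 − 56.50×507.05) / (11×323.2402 − 56.50²) = 1294.3680 / 363.3922 = 3.5619, matching the given fit.)

Step 3: Change in slope
Δβ₁ = 4.1695 − 3.5619 = +0.6076
Relative change = +0.6076 / 3.5619 × 100% = +17.1%
→ the slope increases when the point is added.

A high-leverage point only changes the slope if it is off the original line; here y = 98.25 is above the original trend, so the slope increases.
In practice: investigate whether it comes from the same population as the rest of the sample.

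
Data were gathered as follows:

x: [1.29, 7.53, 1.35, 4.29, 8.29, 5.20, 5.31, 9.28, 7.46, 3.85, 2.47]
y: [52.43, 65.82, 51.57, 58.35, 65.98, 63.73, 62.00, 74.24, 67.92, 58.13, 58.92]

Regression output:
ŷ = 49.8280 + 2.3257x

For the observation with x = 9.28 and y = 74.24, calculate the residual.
Residual = 2.8295

The residual is the difference between the actual value and the predicted value:

Residual = y - ŷ

Step 1: Calculate predicted value
ŷ = 49.8280 + 2.3257 × 9.28
ŷ = 71.4105

Step 2: Calculate residual
Residual = 74.24 - 71.4105
Residual = 2.8295

Interpretation: the model underestimates the actual value by 2.8295 at this point (positive residual → observation lies above the fitted line).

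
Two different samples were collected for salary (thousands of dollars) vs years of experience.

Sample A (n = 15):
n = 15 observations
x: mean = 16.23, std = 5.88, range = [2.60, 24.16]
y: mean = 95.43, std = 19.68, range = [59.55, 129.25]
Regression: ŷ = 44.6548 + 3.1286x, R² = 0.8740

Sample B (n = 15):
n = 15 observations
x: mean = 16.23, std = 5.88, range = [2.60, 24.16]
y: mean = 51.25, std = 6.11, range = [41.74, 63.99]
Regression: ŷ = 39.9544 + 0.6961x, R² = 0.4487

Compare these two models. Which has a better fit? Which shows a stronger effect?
Model A has the better fit (R² = 0.8740 vs 0.4487). Model A shows the stronger effect (|β₁| = 3.1286 vs 0.6961).

Model Comparison:

Fit — compare R²:
- Model A: R² = 0.8740 → 87.40% of variance in salary explained
- Model B: R² = 0.4487 → 44.87% of variance in salary explained
- 0.8740 > 0.4487 → Model A has the better fit

Strength of effect — compare |β₁|:
- Model A: β₁ = 3.1286 → predicted salary rises 3.1286 thousand dollars per additional year of experience
- Model B: β₁ = 0.6961 → predicted salary rises 0.6961 thousand dollars per additional year of experience
- |3.1286| > |0.6961| → Model A shows the stronger marginal effect

Note: A better fit (higher R²) doesn't necessarily mean a more important relationship.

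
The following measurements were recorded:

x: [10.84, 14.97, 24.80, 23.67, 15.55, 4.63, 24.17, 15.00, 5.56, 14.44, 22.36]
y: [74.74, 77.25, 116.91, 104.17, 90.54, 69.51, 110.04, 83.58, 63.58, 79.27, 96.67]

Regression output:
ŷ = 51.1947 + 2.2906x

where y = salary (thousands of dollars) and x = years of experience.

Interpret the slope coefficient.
An increase of one year in experience is associated with a 2.2906 thousand dollars increase in predicted salary.

The slope β₁ = 2.2906 gives the rate at which the fitted salary changes with experience.

Interpretation:
- Experience up by 1 year → predicted salary increases by 2.2906 thousand dollars
- This is a linear approximation: the same per-unit change is assumed across the whole observed x range
- The sign (+) gives the direction; the magnitude 2.2906 gives the size of the effect per year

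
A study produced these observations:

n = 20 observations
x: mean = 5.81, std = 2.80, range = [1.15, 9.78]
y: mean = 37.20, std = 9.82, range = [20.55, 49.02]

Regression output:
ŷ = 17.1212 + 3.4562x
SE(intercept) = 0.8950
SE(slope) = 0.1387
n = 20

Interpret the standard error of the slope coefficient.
SE(slope) = 0.1387 measures the uncertainty in the estimated slope. The coefficient is estimated precisely (SE/|β̂₁| = 4.0%).

SE(β̂₁) = s / √Sxx, where s is the residual standard deviation and Sxx = Σ(x − x̄)². It is the yardstick for how far β̂₁ = 3.4562 could plausibly be from the true slope.

Relative precision:
- SE / |β̂₁| = 0.1387 / 3.4562 = 4.0%
- Rule of thumb (under 20%: precise; 20% to under 50%: moderately precise; 50% or more: imprecise) → precise

Link to interval estimation: a confidence interval for β₁ is β̂₁ ± t* × 0.1387, so SE sets the half-width per unit of t*.

What drives SE(β̂₁): wider spread of x values → smaller SE.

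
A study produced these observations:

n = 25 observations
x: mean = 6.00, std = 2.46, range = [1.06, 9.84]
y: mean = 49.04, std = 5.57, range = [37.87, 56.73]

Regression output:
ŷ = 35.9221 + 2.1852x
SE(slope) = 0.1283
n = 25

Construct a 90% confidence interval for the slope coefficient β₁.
The 90% CI for β₁ is (1.9653, 2.4051)

Confidence interval for the slope:

The 90% CI for β₁ is: β̂₁ ± t*(α/2, n-2) × SE(β̂₁)

Step 1: Find critical t-value
- Confidence level = 0.9
- Degrees of freedom = n - 2 = 25 - 2 = 23
- t*(α/2, 23) = 1.7139

Step 2: Calculate margin of error
Margin = 1.7139 × 0.1283 = 0.2199

Step 3: Construct interval
CI = 2.1852 ± 0.2199
CI = (1.9653, 2.4051)

Interpretation: each one-unit increase in x is associated with a change in mean y of between 1.9653 and 2.4051, with 90% confidence.
Since 0 is outside the interval, a two-sided test at α = 0.10 would reject H₀: β₁ = 0.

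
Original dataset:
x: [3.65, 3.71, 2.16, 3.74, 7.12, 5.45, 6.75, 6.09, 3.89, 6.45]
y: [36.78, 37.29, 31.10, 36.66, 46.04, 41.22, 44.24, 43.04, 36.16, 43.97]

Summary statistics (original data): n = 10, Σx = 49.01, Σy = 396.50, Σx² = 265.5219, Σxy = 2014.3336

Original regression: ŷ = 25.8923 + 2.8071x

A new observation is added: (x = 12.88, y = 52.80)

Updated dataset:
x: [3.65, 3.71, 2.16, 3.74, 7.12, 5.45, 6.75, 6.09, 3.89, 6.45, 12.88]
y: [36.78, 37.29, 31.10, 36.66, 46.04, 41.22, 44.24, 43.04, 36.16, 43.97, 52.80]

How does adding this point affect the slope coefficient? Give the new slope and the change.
New slope β₁ = 2.0009 versus 2.8071 before: a change of -0.8062 (-28.7%).

x = 12.88 lies well outside the original x-range [2.16, 7.12] (x̄ ≈ 4.90), so this observation has high leverage and can move the slope substantially.

Step 1: Update the sums with the new point (n goes from 10 to 11)
Σx  = 49.01 + 12.88 = 61.89
Σy  = 396.50 + 52.80 = 449.30
Σx² = 265.5219 + 12.88² = 265.5219 + 165.8944 = 431.4163
Σxy = 2014.3336 + 12.88×52.80 = 2014.3336 + 680.0640 = 2694.3976

Step 2: Recompute the slope with b₁ = (nΣxy − ΣxΣy) / (nΣx² − (Σx)²)
Numerator   = 11×2694.3976 − 61.89×449.30 = 29638.3736 − 27807.1770 = 1831.1966
Denominator = 11×431.4163 − 61.89² = 4745.5793 − 3830.3721 = 915.2072
b₁(new) = 1831.1966 / 915.2072 = 2.0009

(Same formula on the original sums: (10×2014.3336 − 49.01×396.50) / (10×265.5219 − 49.01²) = 710.8710 / 253.2389 = 2.8071, matching the given fit.)

Step 3: Change in slope
Δβ₁ = 2.0009 − 2.8071 = -0.8062
Relative change = -0.8062 / 2.8071 × 100% = -28.7%
→ the slope decreases when the point is added.

A high-leverage point only changes the slope if it is off the original line; here y = 52.80 is below the original trend, so the slope decreases.
In practice: check such a point for data-entry or measurement error; investigate whether it comes from the same population as the rest of the sample.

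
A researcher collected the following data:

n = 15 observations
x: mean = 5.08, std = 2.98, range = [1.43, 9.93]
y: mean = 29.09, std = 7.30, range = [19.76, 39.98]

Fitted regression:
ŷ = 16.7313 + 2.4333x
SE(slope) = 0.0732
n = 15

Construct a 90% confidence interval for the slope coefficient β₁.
The 90% CI for β₁ is (2.3037, 2.5629)

Confidence interval for the slope:

The 90% CI for β₁ is: β̂₁ ± t*(α/2, n-2) × SE(β̂₁)

Step 1: Find critical t-value
- Confidence level = 0.9
- Degrees of freedom = n - 2 = 15 - 2 = 13
- t*(α/2, 13) = 1.7709

Step 2: Calculate margin of error
Margin = 1.7709 × 0.0732 = 0.1296

Step 3: Construct interval
CI = 2.4333 ± 0.1296
CI = (2.3037, 2.5629)

Interpretation: intervals built this way capture the true β₁ in 90% of repeated samples; here the plausible range for the per-unit effect of x on y is 2.3037 to 2.5629.
Both endpoints are positive, so the data support a genuinely positive slope at this confidence level.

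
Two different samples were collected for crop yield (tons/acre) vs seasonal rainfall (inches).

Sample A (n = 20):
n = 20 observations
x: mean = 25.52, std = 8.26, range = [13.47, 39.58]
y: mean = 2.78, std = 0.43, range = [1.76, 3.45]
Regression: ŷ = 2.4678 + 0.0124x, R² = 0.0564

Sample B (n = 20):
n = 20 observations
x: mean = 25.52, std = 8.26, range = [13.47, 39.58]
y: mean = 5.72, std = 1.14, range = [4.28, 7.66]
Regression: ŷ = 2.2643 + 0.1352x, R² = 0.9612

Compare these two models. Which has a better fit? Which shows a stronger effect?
Model B has the better fit (R² = 0.9612 vs 0.0564). Model B shows the stronger effect (|β₁| = 0.1352 vs 0.0124).

Model Comparison:

Fit — compare R²:
- Model A: R² = 0.0564 → 5.64% of variance in crop yield explained
- Model B: R² = 0.9612 → 96.12% of variance in crop yield explained
- 0.9612 > 0.0564 → Model B has the better fit

Effect size (slope magnitude):
- Model A: β₁ = 0.0124 → predicted crop yield rises 0.0124 tons/acre per additional inch of rainfall
- Model B: β₁ = 0.1352 → predicted crop yield rises 0.1352 tons/acre per additional inch of rainfall
- |0.0124| < |0.1352| → Model B shows the stronger marginal effect

Note: A better fit (higher R²) doesn't necessarily mean a more important relationship.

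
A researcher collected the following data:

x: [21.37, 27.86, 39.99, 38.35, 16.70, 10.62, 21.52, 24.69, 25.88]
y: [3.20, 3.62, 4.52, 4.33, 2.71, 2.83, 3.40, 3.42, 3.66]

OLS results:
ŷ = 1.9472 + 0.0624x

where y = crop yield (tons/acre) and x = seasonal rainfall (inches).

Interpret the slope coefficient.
An increase of one inch in rainfall is associated with a 0.0624 tons/acre increase in predicted crop yield.

The slope coefficient β₁ = 0.0624 represents the marginal effect of rainfall on crop yield.

Interpretation:
- Rainfall up by 1 inch → predicted crop yield increases by 0.0624 tons/acre
- This is a linear approximation: the same per-unit change is assumed across the whole observed x range
- The sign (+) gives the direction; the magnitude 0.0624 gives the size of the effect per inch

The intercept β₀ = 1.9472 is the predicted crop yield when rainfall = 0; since the smallest observed x is 10.62, this is an extrapolation and mainly anchors the line.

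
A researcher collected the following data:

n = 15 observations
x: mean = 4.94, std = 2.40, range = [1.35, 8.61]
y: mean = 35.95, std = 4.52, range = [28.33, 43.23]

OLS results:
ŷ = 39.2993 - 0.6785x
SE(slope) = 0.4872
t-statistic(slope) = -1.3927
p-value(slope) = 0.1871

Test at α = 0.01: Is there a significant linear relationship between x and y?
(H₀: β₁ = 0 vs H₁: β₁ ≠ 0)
Fail to reject H₀: p-value = 0.1871 ≥ α = 0.01. The linear relationship is not significant at the 1% level.

Hypothesis test for the slope coefficient:

H₀: β₁ = 0 (no linear relationship)
H₁: β₁ ≠ 0 (linear relationship exists)

Test statistic: t = β̂₁ / SE(β̂₁) = -0.6785 / 0.4872 = -1.3927

The p-value (0.1871) is the probability, under H₀, of a t-statistic at least as extreme as |t| = 1.3927 (two-sided, df = n − 2 = 13).

Decision rule: reject H₀ if p-value < α.
p-value = 0.1871 ≥ α = 0.01 → fail to reject H₀.

There is not sufficient evidence at the 1% significance level to conclude that a linear relationship exists between x and y.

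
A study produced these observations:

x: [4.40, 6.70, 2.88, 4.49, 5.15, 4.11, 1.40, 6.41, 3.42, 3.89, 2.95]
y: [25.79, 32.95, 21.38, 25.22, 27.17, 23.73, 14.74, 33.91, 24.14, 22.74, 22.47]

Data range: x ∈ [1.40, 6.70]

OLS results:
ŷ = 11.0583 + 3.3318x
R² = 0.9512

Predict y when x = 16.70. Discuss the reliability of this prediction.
The equation gives ŷ = 66.6994; however x = 16.70 is 10.00 units above the observed range, so this extrapolated value should not be trusted.

Prediction calculation:
ŷ = 11.0583 + 3.3318 × 16.70
ŷ = 66.6994

Reliability:
- Data range: x ∈ [1.40, 6.70]
- Prediction point: x = 16.70 is 10.00 units above the observed range → this is EXTRAPOLATION, not interpolation

Why that matters here:
- Real relationships often flatten, saturate, or turn nonlinear at extremes
- There are no observations near this x to validate the fitted line there
- The standard error of prediction grows with (x − x̄)², and x = 16.70 is far from x̄ = 4.16

The R² = 0.9512 only validates the fit within [1.40, 6.70]; treat ŷ = 66.6994 with caution.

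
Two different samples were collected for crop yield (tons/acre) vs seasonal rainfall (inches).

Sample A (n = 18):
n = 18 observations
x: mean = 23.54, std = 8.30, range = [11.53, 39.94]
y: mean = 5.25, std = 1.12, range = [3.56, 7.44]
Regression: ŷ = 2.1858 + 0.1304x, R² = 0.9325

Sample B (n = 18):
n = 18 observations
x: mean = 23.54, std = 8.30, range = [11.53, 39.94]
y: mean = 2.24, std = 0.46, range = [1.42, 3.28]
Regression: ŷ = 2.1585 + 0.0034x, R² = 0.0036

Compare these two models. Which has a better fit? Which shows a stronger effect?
Model A has the better fit (R² = 0.9325 vs 0.0036). Model A shows the stronger effect (|β₁| = 0.1304 vs 0.0034).

Model Comparison:

Fit — compare R²:
- Model A: R² = 0.9325 → 93.25% of variance in crop yield explained
- Model B: R² = 0.0036 → 0.36% of variance in crop yield explained
- 0.9325 > 0.0036 → Model A has the better fit

Strength of effect — compare |β₁|:
- Model A: β₁ = 0.1304 → predicted crop yield rises 0.1304 tons/acre per additional inch of rainfall
- Model B: β₁ = 0.0034 → predicted crop yield rises 0.0034 tons/acre per additional inch of rainfall
- |0.1304| > |0.0034| → Model A shows the stronger marginal effect

Notes:
- A better fit (higher R²) doesn't necessarily mean a more important relationship.
- The two samples could reflect different populations, time periods, or measurement quality.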